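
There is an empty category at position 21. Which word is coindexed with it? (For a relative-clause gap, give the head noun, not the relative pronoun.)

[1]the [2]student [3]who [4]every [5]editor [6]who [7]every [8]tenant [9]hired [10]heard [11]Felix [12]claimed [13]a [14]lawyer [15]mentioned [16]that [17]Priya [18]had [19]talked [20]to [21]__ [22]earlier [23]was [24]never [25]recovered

The gap at 21 is the prepositional object of "talked", inside a relative clause.
The relative pronoun is "who" (word 3); it is bound by the head noun immediately before it.
Its filler is the head noun "student", at word 2.

2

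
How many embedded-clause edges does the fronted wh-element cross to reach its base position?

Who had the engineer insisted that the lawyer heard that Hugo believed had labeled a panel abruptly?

"who" is extracted from the subject of "labeled".
Boundaries crossed, outermost first: [that], [that], [Ø] — 3 in total.

3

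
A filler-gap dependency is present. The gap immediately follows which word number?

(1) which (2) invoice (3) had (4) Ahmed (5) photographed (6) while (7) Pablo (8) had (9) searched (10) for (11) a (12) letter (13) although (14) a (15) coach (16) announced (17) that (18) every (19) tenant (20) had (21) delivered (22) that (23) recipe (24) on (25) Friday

5

The displaced element is "which invoice" (word 2).
It functions as the direct object of "photographed", so the gap sits immediately after word 5 ("photographed").
Base order: Ahmed had photographed which invoice while Pablo had searched for a letter although a coach announced that every tenant had delivered that recipe on Friday.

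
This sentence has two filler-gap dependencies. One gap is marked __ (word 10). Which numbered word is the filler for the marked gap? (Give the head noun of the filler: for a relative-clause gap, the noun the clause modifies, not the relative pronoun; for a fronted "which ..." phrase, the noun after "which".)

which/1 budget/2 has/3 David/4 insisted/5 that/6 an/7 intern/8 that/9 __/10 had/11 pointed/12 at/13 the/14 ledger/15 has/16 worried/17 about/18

The marked gap is inside the relative clause, the subject of "pointed".
Its filler is the head noun "intern" (via "that"), at word 8.
(The other dependency links word 2 to a gap after word 18.)

8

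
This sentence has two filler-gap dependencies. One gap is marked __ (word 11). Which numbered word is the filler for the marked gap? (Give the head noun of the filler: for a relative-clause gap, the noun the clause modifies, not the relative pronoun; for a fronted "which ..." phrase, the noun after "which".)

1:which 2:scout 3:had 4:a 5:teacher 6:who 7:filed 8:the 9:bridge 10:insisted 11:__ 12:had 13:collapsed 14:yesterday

2

The marked gap is the subject of "collapsed".
Its filler is the fronted wh-phrase "which scout", at word 2.
(The other dependency links word 5 to a gap after word 6.)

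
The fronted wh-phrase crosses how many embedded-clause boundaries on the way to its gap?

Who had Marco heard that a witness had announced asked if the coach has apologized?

"who" is extracted from the subject of "asked".
Boundaries crossed, outermost first: [that], [Ø] — 2 in total.

2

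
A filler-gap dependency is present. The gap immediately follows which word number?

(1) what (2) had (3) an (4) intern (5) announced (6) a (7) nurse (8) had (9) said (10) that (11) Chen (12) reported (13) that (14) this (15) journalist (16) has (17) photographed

The displaced element is "what" (word 1).
It is linked across 3 clause boundaries (Ø → that → that).
It functions as the direct object of "photographed", so the gap sits immediately after word 17 ("photographed").
Base order: An intern had announced a nurse had said that Chen reported that this journalist has photographed what.

17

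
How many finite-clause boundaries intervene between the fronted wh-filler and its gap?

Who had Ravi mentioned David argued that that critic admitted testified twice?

"who" is extracted from the subject of "testified".
Boundaries crossed, outermost first: [Ø], [that], [Ø] — 3 in total.

3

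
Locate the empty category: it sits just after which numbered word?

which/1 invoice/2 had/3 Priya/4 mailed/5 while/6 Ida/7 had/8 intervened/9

The displaced element is "which invoice" (word 2).
It functions as the direct object of "mailed", so the gap sits immediately after word 5 ("mailed").
Base order: Priya had mailed which invoice while Ida had intervened.

5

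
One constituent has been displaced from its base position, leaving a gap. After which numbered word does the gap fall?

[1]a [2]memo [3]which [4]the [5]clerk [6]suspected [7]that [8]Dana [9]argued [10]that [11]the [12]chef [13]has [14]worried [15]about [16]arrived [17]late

15

The displaced element is "a memo" (word 2).
It is linked across 2 clause boundaries (that → that).
It functions as the object of the preposition "about" of "worried", so the gap sits immediately after word 15 ("about").
Base order: The clerk suspected that Dana argued that the chef has worried about a memo.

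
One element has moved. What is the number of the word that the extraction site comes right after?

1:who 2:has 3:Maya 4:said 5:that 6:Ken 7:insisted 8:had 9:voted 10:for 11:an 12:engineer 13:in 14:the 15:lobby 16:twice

The displaced element is "who" (word 1).
It is linked across 2 clause boundaries (that → Ø).
It functions as the subject of "voted", so the gap sits immediately after word 7 ("insisted").
Base order: Maya has said that Ken insisted that who had voted for an engineer in the lobby twice.

7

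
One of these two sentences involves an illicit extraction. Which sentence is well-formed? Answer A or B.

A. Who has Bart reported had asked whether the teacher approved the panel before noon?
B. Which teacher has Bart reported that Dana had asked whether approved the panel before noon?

In B, the wh-phrase is extracted from inside a wh-island (introduced by "whether"), which blocks movement.
In A, the extraction path crosses only that-complement boundaries, which are transparent.
So A is grammatical.

A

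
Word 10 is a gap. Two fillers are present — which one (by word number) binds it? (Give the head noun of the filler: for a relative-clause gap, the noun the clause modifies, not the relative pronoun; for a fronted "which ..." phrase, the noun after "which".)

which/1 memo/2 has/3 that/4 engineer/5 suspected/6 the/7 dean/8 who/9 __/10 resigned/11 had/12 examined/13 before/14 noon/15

8

The marked gap is inside the relative clause, the subject of "resigned".
Its filler is the head noun "dean" (via "who"), at word 8.
(The other dependency links word 2 to a gap after word 13.)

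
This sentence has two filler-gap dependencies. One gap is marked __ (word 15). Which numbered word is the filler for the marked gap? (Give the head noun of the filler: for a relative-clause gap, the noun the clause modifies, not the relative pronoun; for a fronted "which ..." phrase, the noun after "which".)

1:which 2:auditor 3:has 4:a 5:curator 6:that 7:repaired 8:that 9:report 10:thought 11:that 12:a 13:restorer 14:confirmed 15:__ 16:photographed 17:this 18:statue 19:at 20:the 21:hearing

2

The marked gap is the subject of "photographed".
Its filler is the fronted wh-phrase "which auditor", at word 2.
(The other dependency links word 5 to a gap after word 6.)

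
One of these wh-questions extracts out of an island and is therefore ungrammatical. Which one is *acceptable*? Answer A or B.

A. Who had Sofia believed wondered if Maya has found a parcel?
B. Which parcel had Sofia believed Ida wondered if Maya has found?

In B, the wh-phrase is extracted from inside a wh-island (introduced by "if"), which blocks movement.
In A, the extraction path crosses only that-complement boundaries, which are transparent.
So A is grammatical.

A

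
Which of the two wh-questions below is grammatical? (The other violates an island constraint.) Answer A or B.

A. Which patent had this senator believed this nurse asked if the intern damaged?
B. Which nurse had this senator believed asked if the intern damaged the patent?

In A, the wh-phrase is extracted from inside a wh-island (introduced by "if"), which blocks movement.
In B, the extraction path crosses only that-complement boundaries, which are transparent.
So B is grammatical.

B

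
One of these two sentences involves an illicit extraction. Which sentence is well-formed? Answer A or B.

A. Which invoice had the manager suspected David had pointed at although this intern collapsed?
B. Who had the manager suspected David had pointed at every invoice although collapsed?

In B, the wh-phrase is extracted from inside an adjunct island (introduced by "although"), which blocks movement.
In A, the extraction path crosses only that-complement boundaries, which are transparent.
So A is grammatical.

A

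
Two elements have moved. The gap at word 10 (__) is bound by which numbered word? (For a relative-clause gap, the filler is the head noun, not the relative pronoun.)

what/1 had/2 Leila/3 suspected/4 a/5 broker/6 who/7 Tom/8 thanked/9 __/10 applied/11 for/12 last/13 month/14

6

The marked gap is inside the relative clause, the direct object of "thanked".
Its filler is the head noun "broker" (via "who"), at word 6.
(The other dependency links word 1 to a gap after word 12.)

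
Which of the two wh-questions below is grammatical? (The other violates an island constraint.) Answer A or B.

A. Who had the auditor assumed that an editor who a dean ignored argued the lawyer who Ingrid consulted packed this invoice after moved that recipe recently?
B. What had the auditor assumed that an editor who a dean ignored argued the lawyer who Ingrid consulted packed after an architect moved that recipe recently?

B

In A, the wh-phrase is extracted from inside an adjunct island (introduced by "after"), which blocks movement.
In B, the extraction path crosses only that-complement boundaries, which are transparent.
So B is grammatical.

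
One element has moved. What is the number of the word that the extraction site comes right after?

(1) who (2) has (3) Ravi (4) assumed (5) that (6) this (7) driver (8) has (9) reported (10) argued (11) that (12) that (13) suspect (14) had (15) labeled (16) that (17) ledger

The displaced element is "who" (word 1).
It is linked across 2 clause boundaries (that → Ø).
It functions as the subject of "argued", so the gap sits immediately after word 9 ("reported").
Base order: Ravi has assumed that this driver has reported that who argued that that suspect had labeled that ledger.

9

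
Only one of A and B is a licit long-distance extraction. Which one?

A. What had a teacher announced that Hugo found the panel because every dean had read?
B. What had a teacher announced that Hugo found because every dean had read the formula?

In A, the wh-phrase is extracted from inside an adjunct island (introduced by "because"), which blocks movement.
In B, the extraction path crosses only that-complement boundaries, which are transparent.
So B is grammatical.

B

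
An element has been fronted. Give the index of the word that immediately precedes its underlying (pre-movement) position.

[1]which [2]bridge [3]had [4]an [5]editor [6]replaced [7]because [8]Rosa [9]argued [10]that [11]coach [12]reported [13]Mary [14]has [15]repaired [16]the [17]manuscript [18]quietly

The displaced element is "which bridge" (word 2).
It functions as the direct object of "replaced", so the gap sits immediately after word 6 ("replaced").
Base order: An editor had replaced which bridge because Rosa argued that coach reported Mary has repaired the manuscript quietly.

6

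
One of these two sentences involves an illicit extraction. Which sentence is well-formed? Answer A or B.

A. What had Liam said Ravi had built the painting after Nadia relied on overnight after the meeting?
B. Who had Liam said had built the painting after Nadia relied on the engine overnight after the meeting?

B

In A, the wh-phrase is extracted from inside an adjunct island (introduced by "after"), which blocks movement.
In B, the extraction path crosses only that-complement boundaries, which are transparent.
So B is grammatical.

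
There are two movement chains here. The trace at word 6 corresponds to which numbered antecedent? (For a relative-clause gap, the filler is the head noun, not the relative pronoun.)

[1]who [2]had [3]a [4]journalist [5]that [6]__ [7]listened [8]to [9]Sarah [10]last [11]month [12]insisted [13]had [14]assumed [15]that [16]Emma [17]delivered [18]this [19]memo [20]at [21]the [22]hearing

4

The marked gap is inside the relative clause, the subject of "listened".
Its filler is the head noun "journalist" (via "that"), at word 4.
(The other dependency links word 1 to a gap after word 12.)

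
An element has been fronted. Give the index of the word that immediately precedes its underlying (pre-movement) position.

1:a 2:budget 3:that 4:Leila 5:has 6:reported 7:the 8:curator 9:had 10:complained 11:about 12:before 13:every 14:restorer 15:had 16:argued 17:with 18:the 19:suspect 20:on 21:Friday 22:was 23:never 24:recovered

11

The displaced element is "a budget" (word 2).
It is linked across 1 clause boundary (Ø).
It functions as the object of the preposition "about" of "complained", so the gap sits immediately after word 11 ("about").
Base order: Leila has reported the curator had complained about a budget before every restorer had argued with the suspect on Friday.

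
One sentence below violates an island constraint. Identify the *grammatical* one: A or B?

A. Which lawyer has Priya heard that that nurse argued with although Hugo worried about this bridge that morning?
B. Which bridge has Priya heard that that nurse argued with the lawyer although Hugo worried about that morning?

In B, the wh-phrase is extracted from inside an adjunct island (introduced by "although"), which blocks movement.
In A, the extraction path crosses only that-complement boundaries, which are transparent.
So A is grammatical.

A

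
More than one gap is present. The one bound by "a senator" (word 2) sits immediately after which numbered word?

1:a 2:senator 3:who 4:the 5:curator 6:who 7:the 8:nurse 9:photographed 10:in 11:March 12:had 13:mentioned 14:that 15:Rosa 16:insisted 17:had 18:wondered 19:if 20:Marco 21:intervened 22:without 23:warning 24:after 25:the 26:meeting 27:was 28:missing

16

The displaced element is "a senator" (word 2).
It is linked across 2 clause boundaries (that → Ø).
It functions as the subject of "wondered", so the gap sits immediately after word 16 ("insisted").
Base order: The curator who the nurse photographed in March had mentioned that Rosa insisted a senator had wondered if Marco intervened without warning after the meeting.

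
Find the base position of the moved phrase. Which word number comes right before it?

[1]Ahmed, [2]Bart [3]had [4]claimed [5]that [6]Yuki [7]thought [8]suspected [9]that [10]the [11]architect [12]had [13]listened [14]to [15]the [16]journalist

The displaced element is "Ahmed" (word 1).
It is linked across 2 clause boundaries (that → Ø).
It functions as the subject of "suspected", so the gap sits immediately after word 7 ("thought").
Base order: Bart had claimed that Yuki thought that Ahmed suspected that the architect had listened to the journalist.

7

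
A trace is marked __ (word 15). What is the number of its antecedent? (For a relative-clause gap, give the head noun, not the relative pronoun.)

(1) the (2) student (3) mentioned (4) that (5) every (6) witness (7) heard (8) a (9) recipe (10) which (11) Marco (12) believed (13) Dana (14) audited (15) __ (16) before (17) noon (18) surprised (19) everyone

9

The gap at 15 is the object of "audited", inside a relative clause.
The relative pronoun is "which" (word 10); it is bound by the head noun immediately before it.
Its filler is the head noun "recipe", at word 9.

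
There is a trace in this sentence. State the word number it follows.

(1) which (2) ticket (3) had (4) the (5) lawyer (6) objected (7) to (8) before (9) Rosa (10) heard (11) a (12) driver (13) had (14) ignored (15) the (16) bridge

7

The displaced element is "which ticket" (word 2).
It functions as the object of the preposition "to" of "objected", so the gap sits immediately after word 7 ("to").
Base order: The lawyer had objected to which ticket before Rosa heard a driver had ignored the bridge.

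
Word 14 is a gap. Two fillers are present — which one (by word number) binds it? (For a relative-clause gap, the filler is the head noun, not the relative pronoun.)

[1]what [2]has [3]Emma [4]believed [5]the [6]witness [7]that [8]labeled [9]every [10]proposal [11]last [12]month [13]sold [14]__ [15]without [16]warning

The marked gap is the direct object of "sold".
Its filler is the fronted wh-phrase "what", at word 1.
(The other dependency links word 6 to a gap after word 7.)

1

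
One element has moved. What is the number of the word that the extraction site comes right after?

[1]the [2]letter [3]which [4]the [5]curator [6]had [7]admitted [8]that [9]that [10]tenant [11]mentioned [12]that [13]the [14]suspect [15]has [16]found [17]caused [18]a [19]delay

The displaced element is "the letter" (word 2).
It is linked across 2 clause boundaries (that → that).
It functions as the direct object of "found", so the gap sits immediately after word 16 ("found").
Base order: The curator had admitted that that tenant mentioned that the suspect has found the letter.

16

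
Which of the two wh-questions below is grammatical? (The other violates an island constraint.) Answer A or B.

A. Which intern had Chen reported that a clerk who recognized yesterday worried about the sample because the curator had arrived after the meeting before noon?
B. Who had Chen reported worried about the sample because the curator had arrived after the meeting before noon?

In A, the wh-phrase is extracted from inside a complex-NP island (relative clause) (introduced by "who"), which blocks movement.
In B, the extraction path crosses only that-complement boundaries, which are transparent.
So B is grammatical.

B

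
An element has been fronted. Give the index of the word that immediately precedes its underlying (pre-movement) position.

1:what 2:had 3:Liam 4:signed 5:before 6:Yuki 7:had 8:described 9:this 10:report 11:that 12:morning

The displaced element is "what" (word 1).
It functions as the direct object of "signed", so the gap sits immediately after word 4 ("signed").
Base order: Liam had signed what before Yuki had described this report that morning.

4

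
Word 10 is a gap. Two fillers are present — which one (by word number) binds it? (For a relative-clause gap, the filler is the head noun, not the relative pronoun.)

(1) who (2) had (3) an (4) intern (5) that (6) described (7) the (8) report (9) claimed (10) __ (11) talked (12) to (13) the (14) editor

1

The marked gap is the subject of "talked".
Its filler is the fronted wh-phrase "who", at word 1.
(The other dependency links word 4 to a gap after word 5.)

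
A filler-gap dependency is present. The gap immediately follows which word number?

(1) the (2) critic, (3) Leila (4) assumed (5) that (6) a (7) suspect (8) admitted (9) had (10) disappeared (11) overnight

8

The displaced element is "the critic" (word 2).
It is linked across 2 clause boundaries (that → Ø).
It functions as the subject of "disappeared", so the gap sits immediately after word 8 ("admitted").
Base order: Leila assumed that a suspect admitted the critic had disappeared overnight.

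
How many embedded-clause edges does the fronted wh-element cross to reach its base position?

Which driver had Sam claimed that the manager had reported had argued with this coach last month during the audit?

"which driver" is extracted from the subject of "argued".
Boundaries crossed, outermost first: [that], [Ø] — 2 in total.

2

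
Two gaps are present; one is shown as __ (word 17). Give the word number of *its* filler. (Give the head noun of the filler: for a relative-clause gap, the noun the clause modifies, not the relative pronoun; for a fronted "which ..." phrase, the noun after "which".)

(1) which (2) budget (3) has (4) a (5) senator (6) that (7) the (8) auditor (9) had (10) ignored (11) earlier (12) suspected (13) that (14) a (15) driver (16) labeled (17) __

2

The marked gap is the direct object of "labeled".
Its filler is the fronted wh-phrase "which budget", at word 2.
(The other dependency links word 5 to a gap after word 10.)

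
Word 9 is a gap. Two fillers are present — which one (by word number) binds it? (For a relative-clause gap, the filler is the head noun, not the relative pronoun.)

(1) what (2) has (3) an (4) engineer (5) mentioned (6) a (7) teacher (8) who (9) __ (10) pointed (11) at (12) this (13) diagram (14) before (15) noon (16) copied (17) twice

The marked gap is inside the relative clause, the subject of "pointed".
Its filler is the head noun "teacher" (via "who"), at word 7.
(The other dependency links word 1 to a gap after word 16.)

7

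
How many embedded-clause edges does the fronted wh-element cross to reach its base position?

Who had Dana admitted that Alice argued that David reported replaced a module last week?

"who" is extracted from the subject of "replaced".
Boundaries crossed, outermost first: [that], [that], [Ø] — 3 in total.

3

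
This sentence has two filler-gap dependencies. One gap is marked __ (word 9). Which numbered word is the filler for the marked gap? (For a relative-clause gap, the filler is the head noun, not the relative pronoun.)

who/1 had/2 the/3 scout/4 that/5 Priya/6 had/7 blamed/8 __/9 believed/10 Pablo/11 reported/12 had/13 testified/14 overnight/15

4

The marked gap is inside the relative clause, the direct object of "blamed".
Its filler is the head noun "scout" (via "that"), at word 4.
(The other dependency links word 1 to a gap after word 12.)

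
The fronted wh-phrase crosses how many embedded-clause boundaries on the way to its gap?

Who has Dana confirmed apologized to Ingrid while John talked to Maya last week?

"who" is extracted from the subject of "apologized".
Boundaries crossed, outermost first: [Ø] — 1 in total.

1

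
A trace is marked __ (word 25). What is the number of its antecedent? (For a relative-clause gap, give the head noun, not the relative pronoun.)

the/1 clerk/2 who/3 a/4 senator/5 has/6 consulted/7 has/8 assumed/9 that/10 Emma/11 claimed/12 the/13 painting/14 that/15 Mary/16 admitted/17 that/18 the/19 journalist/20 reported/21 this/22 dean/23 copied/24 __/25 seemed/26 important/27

The gap at 25 is the object of "copied", inside a relative clause.
The relative pronoun is "that" (word 15); it is bound by the head noun immediately before it.
Its filler is the head noun "painting", at word 14.

14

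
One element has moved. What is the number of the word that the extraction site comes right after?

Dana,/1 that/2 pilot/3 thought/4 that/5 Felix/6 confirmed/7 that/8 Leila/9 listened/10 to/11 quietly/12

11

The displaced element is "Dana" (word 1).
It is linked across 2 clause boundaries (that → that).
It functions as the object of the preposition "to" of "listened", so the gap sits immediately after word 11 ("to").
Base order: That pilot thought that Felix confirmed that Leila listened to Dana quietly.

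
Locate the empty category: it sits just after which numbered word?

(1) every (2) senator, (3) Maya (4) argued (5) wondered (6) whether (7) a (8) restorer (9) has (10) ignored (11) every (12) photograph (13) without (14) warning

4

The displaced element is "every senator" (word 2).
It is linked across 1 clause boundary (Ø).
It functions as the subject of "wondered", so the gap sits immediately after word 4 ("argued").
Base order: Maya argued every senator wondered whether a restorer has ignored every photograph without warning.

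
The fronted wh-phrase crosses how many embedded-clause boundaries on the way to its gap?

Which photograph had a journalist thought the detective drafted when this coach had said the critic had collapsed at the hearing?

1

"which photograph" is extracted from the object of "drafted".
Boundaries crossed, outermost first: [Ø] — 1 in total.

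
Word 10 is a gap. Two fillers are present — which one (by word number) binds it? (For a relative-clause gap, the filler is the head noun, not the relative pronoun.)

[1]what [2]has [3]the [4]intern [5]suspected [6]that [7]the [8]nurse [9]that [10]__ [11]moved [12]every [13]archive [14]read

8

The marked gap is inside the relative clause, the subject of "moved".
Its filler is the head noun "nurse" (via "that"), at word 8.
(The other dependency links word 1 to a gap after word 14.)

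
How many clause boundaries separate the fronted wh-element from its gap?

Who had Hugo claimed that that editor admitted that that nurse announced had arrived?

"who" is extracted from the subject of "arrived".
Boundaries crossed, outermost first: [that], [that], [Ø] — 3 in total.

3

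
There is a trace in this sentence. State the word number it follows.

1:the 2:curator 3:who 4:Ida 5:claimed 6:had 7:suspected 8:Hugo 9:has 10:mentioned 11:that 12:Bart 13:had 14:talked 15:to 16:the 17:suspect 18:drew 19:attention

The displaced element is "the curator" (word 2).
It is linked across 1 clause boundary (Ø).
It functions as the subject of "suspected", so the gap sits immediately after word 5 ("claimed").
Base order: Ida claimed that the curator had suspected Hugo has mentioned that Bart had talked to the suspect.

5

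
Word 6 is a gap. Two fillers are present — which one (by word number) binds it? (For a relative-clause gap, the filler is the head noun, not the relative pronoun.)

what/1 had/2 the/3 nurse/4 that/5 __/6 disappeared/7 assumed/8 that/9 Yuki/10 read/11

4

The marked gap is inside the relative clause, the subject of "disappeared".
Its filler is the head noun "nurse" (via "that"), at word 4.
(The other dependency links word 1 to a gap after word 11.)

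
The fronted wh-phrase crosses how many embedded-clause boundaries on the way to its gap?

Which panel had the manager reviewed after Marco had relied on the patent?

0

"which panel" originates inside the matrix clause — no clause boundary is crossed.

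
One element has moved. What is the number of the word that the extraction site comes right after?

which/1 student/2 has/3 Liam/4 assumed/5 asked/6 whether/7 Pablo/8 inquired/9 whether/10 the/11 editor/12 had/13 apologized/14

The displaced element is "which student" (word 2).
It is linked across 1 clause boundary (Ø).
It functions as the subject of "asked", so the gap sits immediately after word 5 ("assumed").
Base order: Liam has assumed that which student asked whether Pablo inquired whether the editor had apologized.

5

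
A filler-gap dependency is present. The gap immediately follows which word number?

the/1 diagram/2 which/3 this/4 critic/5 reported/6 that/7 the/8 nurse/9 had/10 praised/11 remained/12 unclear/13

11

The displaced element is "the diagram" (word 2).
It is linked across 1 clause boundary (that).
It functions as the direct object of "praised", so the gap sits immediately after word 11 ("praised").
Base order: This critic reported that the nurse had praised the diagram.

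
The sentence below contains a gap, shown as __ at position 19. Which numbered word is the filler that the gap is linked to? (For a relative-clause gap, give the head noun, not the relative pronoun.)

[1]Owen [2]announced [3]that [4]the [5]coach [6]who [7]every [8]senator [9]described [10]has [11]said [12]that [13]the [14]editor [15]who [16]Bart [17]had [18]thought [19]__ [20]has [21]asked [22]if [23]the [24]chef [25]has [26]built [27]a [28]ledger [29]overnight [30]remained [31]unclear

The gap at 19 is the subject of "asked", inside a relative clause.
The relative pronoun is "who" (word 15); it is bound by the head noun immediately before it.
Its filler is the head noun "editor", at word 14.

14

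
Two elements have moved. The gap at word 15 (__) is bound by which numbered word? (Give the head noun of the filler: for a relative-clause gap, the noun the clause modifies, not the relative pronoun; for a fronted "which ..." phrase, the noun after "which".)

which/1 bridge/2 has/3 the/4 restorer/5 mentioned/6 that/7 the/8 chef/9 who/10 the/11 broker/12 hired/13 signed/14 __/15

2

The marked gap is the direct object of "signed".
Its filler is the fronted wh-phrase "which bridge", at word 2.
(The other dependency links word 9 to a gap after word 13.)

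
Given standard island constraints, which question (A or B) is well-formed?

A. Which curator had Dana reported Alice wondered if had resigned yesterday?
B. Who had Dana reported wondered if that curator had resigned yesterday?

B

In A, the wh-phrase is extracted from inside a wh-island (introduced by "if"), which blocks movement.
In B, the extraction path crosses only that-complement boundaries, which are transparent.
So B is grammatical.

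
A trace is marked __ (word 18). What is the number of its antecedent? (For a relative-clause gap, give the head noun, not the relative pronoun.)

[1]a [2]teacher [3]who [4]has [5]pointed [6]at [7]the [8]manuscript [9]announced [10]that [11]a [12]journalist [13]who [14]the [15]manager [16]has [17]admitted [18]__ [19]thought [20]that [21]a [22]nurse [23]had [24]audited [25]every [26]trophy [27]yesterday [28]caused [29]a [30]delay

12

The gap at 18 is the subject of "thought", inside a relative clause.
The relative pronoun is "who" (word 13); it is bound by the head noun immediately before it.
Its filler is the head noun "journalist", at word 12.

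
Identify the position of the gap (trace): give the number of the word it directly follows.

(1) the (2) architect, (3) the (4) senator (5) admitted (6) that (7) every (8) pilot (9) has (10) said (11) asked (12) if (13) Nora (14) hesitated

The displaced element is "the architect" (word 2).
It is linked across 2 clause boundaries (that → Ø).
It functions as the subject of "asked", so the gap sits immediately after word 10 ("said").
Base order: The senator admitted that every pilot has said that the architect asked if Nora hesitated.

10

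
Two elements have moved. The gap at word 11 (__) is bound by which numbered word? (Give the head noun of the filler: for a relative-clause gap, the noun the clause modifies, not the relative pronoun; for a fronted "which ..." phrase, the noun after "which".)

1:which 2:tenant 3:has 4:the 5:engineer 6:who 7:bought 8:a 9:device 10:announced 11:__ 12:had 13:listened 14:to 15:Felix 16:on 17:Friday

The marked gap is the subject of "listened".
Its filler is the fronted wh-phrase "which tenant", at word 2.
(The other dependency links word 5 to a gap after word 6.)

2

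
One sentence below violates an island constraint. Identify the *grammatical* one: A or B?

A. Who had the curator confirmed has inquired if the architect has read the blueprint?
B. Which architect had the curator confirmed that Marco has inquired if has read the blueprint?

In B, the wh-phrase is extracted from inside a wh-island (introduced by "if"), which blocks movement.
In A, the extraction path crosses only that-complement boundaries, which are transparent.
So A is grammatical.

A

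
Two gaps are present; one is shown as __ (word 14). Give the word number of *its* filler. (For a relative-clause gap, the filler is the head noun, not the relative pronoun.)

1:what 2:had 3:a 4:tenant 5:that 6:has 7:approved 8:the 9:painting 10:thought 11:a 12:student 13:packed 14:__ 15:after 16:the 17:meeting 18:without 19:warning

The marked gap is the direct object of "packed".
Its filler is the fronted wh-phrase "what", at word 1.
(The other dependency links word 4 to a gap after word 5.)

1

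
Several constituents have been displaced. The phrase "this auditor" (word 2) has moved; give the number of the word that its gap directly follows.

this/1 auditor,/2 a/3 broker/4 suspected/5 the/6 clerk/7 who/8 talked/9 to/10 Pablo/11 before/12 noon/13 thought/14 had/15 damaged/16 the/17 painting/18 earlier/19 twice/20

The displaced element is "this auditor" (word 2).
It is linked across 2 clause boundaries (Ø → Ø).
It functions as the subject of "damaged", so the gap sits immediately after word 14 ("thought").
Base order: A broker suspected the clerk who talked to Pablo before noon thought that this auditor had damaged the painting earlier twice.

14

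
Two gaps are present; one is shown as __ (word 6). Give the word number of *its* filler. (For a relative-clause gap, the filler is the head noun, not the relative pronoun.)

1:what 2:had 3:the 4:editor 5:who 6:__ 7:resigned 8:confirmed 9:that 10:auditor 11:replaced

The marked gap is inside the relative clause, the subject of "resigned".
Its filler is the head noun "editor" (via "who"), at word 4.
(The other dependency links word 1 to a gap after word 11.)

4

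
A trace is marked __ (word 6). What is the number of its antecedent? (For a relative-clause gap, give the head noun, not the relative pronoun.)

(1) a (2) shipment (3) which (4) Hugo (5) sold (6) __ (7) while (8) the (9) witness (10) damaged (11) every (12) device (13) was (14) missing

The gap at 6 is the object of "sold", inside a relative clause.
The relative pronoun is "which" (word 3); it is bound by the head noun immediately before it.
Its filler is the head noun "shipment", at word 2.

2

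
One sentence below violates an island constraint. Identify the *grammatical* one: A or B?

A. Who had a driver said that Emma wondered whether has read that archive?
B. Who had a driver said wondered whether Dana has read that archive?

In A, the wh-phrase is extracted from inside a wh-island (introduced by "whether"), which blocks movement.
In B, the extraction path crosses only that-complement boundaries, which are transparent.
So B is grammatical.

B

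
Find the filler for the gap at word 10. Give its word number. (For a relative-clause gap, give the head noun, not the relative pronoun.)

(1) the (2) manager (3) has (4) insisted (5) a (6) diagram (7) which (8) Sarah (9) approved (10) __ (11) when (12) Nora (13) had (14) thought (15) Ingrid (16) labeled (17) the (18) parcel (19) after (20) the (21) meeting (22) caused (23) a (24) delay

The gap at 10 is the object of "approved", inside a relative clause.
The relative pronoun is "which" (word 7); it is bound by the head noun immediately before it.
Its filler is the head noun "diagram", at word 6.

6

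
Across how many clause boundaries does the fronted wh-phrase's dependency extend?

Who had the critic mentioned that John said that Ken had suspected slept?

3

"who" is extracted from the subject of "slept".
Boundaries crossed, outermost first: [that], [that], [Ø] — 3 in total.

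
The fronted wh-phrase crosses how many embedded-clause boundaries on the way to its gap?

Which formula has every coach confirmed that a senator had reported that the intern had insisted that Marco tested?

"which formula" is extracted from the object of "tested".
Boundaries crossed, outermost first: [that], [that], [that] — 3 in total.

3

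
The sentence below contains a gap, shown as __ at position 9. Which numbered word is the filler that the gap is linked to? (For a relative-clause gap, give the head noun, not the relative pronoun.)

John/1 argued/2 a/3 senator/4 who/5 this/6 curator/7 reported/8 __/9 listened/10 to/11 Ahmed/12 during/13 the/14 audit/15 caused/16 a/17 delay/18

The gap at 9 is the subject of "listened", inside a relative clause.
The relative pronoun is "who" (word 5); it is bound by the head noun immediately before it.
Its filler is the head noun "senator", at word 4.

4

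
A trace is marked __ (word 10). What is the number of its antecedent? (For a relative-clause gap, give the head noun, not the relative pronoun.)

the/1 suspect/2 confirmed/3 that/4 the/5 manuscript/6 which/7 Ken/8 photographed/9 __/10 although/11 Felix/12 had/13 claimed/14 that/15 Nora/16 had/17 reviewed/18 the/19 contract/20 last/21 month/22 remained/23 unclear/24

The gap at 10 is the object of "photographed", inside a relative clause.
The relative pronoun is "which" (word 7); it is bound by the head noun immediately before it.
Its filler is the head noun "manuscript", at word 6.

6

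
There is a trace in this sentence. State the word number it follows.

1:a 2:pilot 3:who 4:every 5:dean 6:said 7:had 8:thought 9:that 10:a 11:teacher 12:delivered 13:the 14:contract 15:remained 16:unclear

The displaced element is "a pilot" (word 2).
It is linked across 1 clause boundary (Ø).
It functions as the subject of "thought", so the gap sits immediately after word 6 ("said").
Base order: Every dean said a pilot had thought that a teacher delivered the contract.

6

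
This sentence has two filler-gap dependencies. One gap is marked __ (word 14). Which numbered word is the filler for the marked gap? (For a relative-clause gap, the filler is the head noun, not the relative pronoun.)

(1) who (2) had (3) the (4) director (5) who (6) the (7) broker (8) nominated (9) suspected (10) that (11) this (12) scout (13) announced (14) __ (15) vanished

The marked gap is the subject of "vanished".
Its filler is the fronted wh-phrase "who", at word 1.
(The other dependency links word 4 to a gap after word 8.)

1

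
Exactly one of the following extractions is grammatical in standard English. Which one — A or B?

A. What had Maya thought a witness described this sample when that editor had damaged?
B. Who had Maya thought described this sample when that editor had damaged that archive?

B

In A, the wh-phrase is extracted from inside an adjunct island (introduced by "when"), which blocks movement.
In B, the extraction path crosses only that-complement boundaries, which are transparent.
So B is grammatical.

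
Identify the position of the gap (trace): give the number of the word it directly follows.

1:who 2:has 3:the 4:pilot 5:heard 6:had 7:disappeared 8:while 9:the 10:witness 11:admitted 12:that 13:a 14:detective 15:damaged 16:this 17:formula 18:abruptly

5

The displaced element is "who" (word 1).
It is linked across 1 clause boundary (Ø).
It functions as the subject of "disappeared", so the gap sits immediately after word 5 ("heard").
Base order: The pilot has heard that who had disappeared while the witness admitted that a detective damaged this formula abruptly.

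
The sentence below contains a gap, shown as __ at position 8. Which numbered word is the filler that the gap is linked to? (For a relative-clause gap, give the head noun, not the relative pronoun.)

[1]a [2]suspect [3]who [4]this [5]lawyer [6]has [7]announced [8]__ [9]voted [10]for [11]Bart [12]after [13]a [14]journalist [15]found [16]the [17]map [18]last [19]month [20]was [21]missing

The gap at 8 is the subject of "voted", inside a relative clause.
The relative pronoun is "who" (word 3); it is bound by the head noun immediately before it.
Its filler is the head noun "suspect", at word 2.

2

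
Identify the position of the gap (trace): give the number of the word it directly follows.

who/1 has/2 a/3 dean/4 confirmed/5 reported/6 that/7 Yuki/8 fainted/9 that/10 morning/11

The displaced element is "who" (word 1).
It is linked across 1 clause boundary (Ø).
It functions as the subject of "reported", so the gap sits immediately after word 5 ("confirmed").
Base order: A dean has confirmed that who reported that Yuki fainted that morning.

5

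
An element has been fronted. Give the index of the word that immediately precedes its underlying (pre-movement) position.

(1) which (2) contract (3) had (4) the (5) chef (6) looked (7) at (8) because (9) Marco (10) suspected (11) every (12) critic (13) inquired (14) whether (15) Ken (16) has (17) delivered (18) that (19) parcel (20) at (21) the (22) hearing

The displaced element is "which contract" (word 2).
It functions as the object of the preposition "at" of "looked", so the gap sits immediately after word 7 ("at").
Base order: The chef had looked at which contract because Marco suspected every critic inquired whether Ken has delivered that parcel at the hearing.

7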